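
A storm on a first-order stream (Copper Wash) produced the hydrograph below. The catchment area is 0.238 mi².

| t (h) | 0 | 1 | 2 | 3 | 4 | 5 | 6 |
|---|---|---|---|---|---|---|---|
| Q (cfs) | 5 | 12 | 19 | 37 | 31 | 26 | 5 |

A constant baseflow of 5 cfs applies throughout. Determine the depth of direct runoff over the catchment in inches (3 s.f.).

d ≈ 0.651 in

Direct runoff: 0.0, 7.0, 14.0, 32.0, 26.0, 21.0, 0.0 cfs; ΣQ_DR = 100.0 cfs.
V = ΣQ_DR · Δt = 100.0 × 3600 s = 3.600 × 10^5 ft³.
Over A = 0.238 mi², depth = V / A = 0.651 in.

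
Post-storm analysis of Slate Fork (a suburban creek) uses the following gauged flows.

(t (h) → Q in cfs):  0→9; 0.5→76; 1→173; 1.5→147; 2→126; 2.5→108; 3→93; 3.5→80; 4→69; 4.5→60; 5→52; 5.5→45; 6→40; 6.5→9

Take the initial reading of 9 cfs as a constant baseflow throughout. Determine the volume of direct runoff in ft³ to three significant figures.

Direct-runoff ordinates (Q − Q_b): 0.0, 67.0, 164.0, 138.0, 117.0, 99.0, 84.0, 71.0, 60.0, 51.0, 43.0, 36.0, 31.0, 0.0 cfs.
ΣQ_DR = 961.0 cfs.
With Δt = 0.5 h = 1800 s, V = ΣQ_DR · Δt = 961.0 × 1800 = 1.73 × 10^6 ft³.

V ≈ 1.73 × 10^6 ft³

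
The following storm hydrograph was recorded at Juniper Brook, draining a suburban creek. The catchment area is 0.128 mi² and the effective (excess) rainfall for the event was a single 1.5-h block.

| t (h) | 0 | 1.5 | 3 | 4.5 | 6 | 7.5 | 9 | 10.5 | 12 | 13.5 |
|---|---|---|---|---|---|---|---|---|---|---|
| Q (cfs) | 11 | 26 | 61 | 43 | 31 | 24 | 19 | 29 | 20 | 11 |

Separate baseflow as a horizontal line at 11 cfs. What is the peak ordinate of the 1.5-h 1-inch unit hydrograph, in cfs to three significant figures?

U_p ≈ 16.7 cfs

Direct runoff: 0.0, 15.0, 50.0, 32.0, 20.0, 13.0, 8.0, 18.0, 9.0, 0.0 cfs; ΣQ_DR = 165.0 cfs, peak = 50.0 cfs.
Runoff depth d = ΣQ_DR·Δt / A = 165.0 × 5400 / (0.128 mi²) = 2.996 in.
The 1-inch UH is the DRH scaled by (1 in)/d, so U_p = 50.0 × 1/2.996 = 16.7 cfs.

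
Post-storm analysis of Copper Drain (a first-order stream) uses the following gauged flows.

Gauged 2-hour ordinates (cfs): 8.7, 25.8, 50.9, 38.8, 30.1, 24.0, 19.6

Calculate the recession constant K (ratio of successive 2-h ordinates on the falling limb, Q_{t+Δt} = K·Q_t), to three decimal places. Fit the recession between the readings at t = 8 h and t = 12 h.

Using the recession-limb readings at t = 8 h and t = 12 h: Q falls from 30.1 to 19.6 cfs over 2 intervals.
K = (Q₂/Q₁)^(1/2) = (19.6/30.1)^(1/2) = 0.807.

K ≈ 0.807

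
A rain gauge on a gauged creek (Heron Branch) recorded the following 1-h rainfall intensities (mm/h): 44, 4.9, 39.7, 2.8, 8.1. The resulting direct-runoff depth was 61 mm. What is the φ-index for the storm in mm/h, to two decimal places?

φ ≈ 11.35 mm/h

Only the 2 blocks with intensity above φ contribute runoff: 44, 39.7 mm/h.
Σ(I−φ)·Δt = d  ⇒  (44+39.7 − 2φ)·1 = 61
φ = (83.70 − 61/1) / 2 = 11.35 mm/h.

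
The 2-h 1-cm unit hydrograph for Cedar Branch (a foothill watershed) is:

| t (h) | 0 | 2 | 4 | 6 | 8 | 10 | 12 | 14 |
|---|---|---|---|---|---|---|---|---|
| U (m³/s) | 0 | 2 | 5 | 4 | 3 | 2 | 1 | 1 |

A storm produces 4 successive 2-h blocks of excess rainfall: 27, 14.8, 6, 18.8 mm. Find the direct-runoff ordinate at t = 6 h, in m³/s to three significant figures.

By discrete convolution, Q_j = Σ (P_i / 10 mm) · U_{j−i}.
At t = 6 h (j=3): Q = (27/10)·4 + (14.8/10)·5 + (6/10)·2 + (18.8/10)·0 = 19.4 m³/s.

Q ≈ 19.4 m³/s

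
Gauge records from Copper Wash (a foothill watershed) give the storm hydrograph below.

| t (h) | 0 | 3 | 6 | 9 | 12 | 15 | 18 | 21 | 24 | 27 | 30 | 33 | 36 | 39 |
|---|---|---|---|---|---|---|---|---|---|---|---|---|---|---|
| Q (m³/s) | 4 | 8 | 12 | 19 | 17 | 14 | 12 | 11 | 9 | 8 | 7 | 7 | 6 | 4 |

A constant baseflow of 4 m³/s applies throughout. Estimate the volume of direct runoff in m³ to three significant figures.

Direct-runoff ordinates (Q − Q_b): 0.0, 4.0, 8.0, 15.0, 13.0, 10.0, 8.0, 7.0, 5.0, 4.0, 3.0, 3.0, 2.0, 0.0 m³/s.
ΣQ_DR = 82.00 m³/s.
With Δt = 3 h = 10800 s, V = ΣQ_DR · Δt = 82.00 × 10800 = 8.86 × 10^5 m³.

V ≈ 8.86 × 10^5 m³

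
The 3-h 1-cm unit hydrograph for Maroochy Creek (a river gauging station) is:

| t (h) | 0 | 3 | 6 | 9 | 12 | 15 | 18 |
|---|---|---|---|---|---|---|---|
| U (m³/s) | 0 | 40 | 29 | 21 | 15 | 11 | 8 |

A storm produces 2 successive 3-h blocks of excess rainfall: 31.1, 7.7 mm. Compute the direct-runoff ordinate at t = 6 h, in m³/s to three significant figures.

Q ≈ 121 m³/s

By discrete convolution, Q_j = Σ (P_i / 10 mm) · U_{j−i}.
At t = 6 h (j=2): Q = (31.1/10)·29 + (7.7/10)·40 = 121 m³/s.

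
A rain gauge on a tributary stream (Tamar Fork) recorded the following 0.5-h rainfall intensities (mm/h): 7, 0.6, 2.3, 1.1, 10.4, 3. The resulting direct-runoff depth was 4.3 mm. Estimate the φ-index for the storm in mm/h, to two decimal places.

φ ≈ 4.40 mm/h

Only the 2 blocks with intensity above φ contribute runoff: 7, 10.4 mm/h.
Σ(I−φ)·Δt = d  ⇒  (7+10.4 − 2φ)·0.5 = 4.3
φ = (17.40 − 4.3/0.5) / 2 = 4.40 mm/h.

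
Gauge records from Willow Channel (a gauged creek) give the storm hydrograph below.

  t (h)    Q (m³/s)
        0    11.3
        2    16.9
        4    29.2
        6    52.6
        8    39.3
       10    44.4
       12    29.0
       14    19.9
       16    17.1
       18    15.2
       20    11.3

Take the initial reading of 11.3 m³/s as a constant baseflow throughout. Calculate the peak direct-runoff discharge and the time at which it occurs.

Q_p = 41.3 m³/s at t = 6 h

Subtracting baseflow gives direct-runoff ordinates: 0.0, 5.6, 17.9, 41.3, 28.0, 33.1, 17.7, 8.6, 5.8, 3.9, 0.0 m³/s.
The maximum is 41.3 m³/s, occurring at the reading for t = 6 h.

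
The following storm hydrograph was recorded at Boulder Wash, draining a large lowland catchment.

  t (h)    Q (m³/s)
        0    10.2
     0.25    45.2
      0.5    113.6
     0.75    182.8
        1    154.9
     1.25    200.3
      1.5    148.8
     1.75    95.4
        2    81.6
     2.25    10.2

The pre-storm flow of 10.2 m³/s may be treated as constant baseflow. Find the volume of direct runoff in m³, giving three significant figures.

Direct-runoff ordinates (Q − Q_b): 0.0, 35.0, 103.4, 172.6, 144.7, 190.1, 138.6, 85.2, 71.4, 0.0 m³/s.
ΣQ_DR = 941.0 m³/s.
With Δt = 0.25 h = 900 s, V = ΣQ_DR · Δt = 941.0 × 900 = 8.47 × 10^5 m³.

V ≈ 8.47 × 10^5 m³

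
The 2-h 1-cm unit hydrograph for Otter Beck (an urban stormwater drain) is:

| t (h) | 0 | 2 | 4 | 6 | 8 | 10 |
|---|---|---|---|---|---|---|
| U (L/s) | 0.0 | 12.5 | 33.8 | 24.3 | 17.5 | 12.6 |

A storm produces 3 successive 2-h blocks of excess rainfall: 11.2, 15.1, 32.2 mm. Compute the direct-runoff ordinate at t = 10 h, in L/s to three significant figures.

Q ≈ 119 L/s

By discrete convolution, Q_j = Σ (P_i / 10 mm) · U_{j−i}.
At t = 10 h (j=5): Q = (11.2/10)·12.6 + (15.1/10)·17.5 + (32.2/10)·24.3 = 119 L/s.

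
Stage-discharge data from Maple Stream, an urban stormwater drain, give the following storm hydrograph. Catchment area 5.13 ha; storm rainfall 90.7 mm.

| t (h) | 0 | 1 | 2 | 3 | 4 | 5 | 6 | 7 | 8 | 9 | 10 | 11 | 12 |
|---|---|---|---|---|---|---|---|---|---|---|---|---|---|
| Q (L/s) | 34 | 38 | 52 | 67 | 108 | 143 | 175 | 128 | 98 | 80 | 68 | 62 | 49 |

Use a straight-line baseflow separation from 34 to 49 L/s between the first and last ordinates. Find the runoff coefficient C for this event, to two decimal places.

C ≈ 0.44

ΣQ_DR = 562.5 L/s; V = ΣQ_DR·Δt = 2.025 × 10^6 L.
Runoff depth d = V / A = 39.47 mm.
C = d / P = 39.47 / 90.7 = 0.44.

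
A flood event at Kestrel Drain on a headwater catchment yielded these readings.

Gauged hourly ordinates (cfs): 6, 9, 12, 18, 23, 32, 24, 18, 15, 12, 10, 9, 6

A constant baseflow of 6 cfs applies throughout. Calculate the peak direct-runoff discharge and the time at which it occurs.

Subtracting baseflow gives direct-runoff ordinates: 0.0, 3.0, 6.0, 12.0, 17.0, 26.0, 18.0, 12.0, 9.0, 6.0, 4.0, 3.0, 0.0 cfs.
The maximum is 26.0 cfs, occurring at the reading for t = 5 h.

Q_p = 26.0 cfs at t = 5 h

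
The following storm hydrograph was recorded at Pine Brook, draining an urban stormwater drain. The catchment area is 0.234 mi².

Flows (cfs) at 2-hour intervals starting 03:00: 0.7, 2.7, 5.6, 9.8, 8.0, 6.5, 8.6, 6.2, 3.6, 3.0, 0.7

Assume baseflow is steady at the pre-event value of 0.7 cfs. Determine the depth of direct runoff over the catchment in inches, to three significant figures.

d ≈ 0.632 in

Direct runoff: 0.0, 2.0, 4.9, 9.1, 7.3, 5.8, 7.9, 5.5, 2.9, 2.3, 0.0 cfs; ΣQ_DR = 47.70 cfs.
V = ΣQ_DR · Δt = 47.70 × 7200 s = 3.434 × 10^5 ft³.
Over A = 0.234 mi², depth = V / A = 0.632 in.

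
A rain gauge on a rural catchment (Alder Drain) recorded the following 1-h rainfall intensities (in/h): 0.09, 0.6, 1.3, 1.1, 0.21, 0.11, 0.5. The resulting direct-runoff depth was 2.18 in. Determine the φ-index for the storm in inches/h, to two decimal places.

Only the 4 blocks with intensity above φ contribute runoff: 0.6, 1.3, 1.1, 0.5 in/h.
Σ(I−φ)·Δt = d  ⇒  (0.6+1.3+1.1+0.5 − 4φ)·1 = 2.18
φ = (3.500 − 2.18/1) / 4 = 0.33 in/h.

φ ≈ 0.33 in/h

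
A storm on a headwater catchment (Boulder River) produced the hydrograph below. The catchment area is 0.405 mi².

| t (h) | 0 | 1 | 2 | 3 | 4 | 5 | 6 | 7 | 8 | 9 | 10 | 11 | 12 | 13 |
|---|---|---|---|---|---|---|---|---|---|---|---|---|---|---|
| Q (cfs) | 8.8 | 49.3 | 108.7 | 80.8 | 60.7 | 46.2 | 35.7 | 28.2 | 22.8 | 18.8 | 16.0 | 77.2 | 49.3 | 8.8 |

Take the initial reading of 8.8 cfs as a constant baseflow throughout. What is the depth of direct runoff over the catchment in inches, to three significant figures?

Direct runoff: 0.0, 40.5, 99.9, 72.0, 51.9, 37.4, 26.9, 19.4, 14.0, 10.0, 7.2, 68.4, 40.5, 0.0 cfs; ΣQ_DR = 488.1 cfs.
V = ΣQ_DR · Δt = 488.1 × 3600 s = 1.757 × 10^6 ft³.
Over A = 0.405 mi², depth = V / A = 1.87 in.

d ≈ 1.87 in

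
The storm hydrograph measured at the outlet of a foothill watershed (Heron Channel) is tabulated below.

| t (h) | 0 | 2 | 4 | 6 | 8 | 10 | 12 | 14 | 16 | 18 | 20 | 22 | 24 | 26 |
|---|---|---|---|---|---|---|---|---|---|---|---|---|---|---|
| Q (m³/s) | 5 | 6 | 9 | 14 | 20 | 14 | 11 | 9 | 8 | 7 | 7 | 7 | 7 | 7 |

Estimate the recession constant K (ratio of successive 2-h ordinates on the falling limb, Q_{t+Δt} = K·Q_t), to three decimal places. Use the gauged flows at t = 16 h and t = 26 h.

K ≈ 0.974

Using the recession-limb readings at t = 16 h and t = 26 h: Q falls from 8 to 7 m³/s over 5 intervals.
K = (Q₂/Q₁)^(1/5) = (7/8)^(1/5) = 0.974.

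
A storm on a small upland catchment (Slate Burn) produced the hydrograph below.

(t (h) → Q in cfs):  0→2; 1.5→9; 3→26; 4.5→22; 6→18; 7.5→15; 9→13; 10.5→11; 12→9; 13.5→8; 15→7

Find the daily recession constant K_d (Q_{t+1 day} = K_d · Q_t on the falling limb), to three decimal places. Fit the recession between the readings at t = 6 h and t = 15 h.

Between t = 6 h and t = 15 h the flow falls from 18 to 7 cfs over 6×1.5 h = 9 h.
Per-interval ratio K = (7/18)^(1/6) = 0.8544; K_d = K^(24/1.5) = 0.081.

K_d ≈ 0.081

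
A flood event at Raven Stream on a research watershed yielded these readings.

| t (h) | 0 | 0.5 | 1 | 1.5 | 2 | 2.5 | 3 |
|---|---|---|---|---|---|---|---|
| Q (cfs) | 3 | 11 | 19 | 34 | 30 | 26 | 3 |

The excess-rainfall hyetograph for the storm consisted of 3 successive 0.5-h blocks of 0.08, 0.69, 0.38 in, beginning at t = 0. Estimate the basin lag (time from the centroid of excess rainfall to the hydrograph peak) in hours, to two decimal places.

t_L ≈ 0.62 h

Centroid of excess rainfall: t_c = Σ P_i·t̄_i / ΣP_i = 0.8804 h (block centres at 0.25, 0.75, 1.25 h).
Hydrograph peak occurs at t = 1.5 h, so basin lag t_L = 1.5 − 0.8804 = 0.62 h.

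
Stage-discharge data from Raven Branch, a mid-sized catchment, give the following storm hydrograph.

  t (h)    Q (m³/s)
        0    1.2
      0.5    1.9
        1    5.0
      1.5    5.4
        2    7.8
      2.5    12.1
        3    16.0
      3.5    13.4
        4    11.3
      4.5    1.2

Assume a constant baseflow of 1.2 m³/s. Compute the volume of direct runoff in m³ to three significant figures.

V ≈ 1.14 × 10^5 m³

Direct-runoff ordinates (Q − Q_b): 0.0, 0.7, 3.8, 4.2, 6.6, 10.9, 14.8, 12.2, 10.1, 0.0 m³/s.
ΣQ_DR = 63.30 m³/s.
With Δt = 0.5 h = 1800 s, V = ΣQ_DR · Δt = 63.30 × 1800 = 1.14 × 10^5 m³.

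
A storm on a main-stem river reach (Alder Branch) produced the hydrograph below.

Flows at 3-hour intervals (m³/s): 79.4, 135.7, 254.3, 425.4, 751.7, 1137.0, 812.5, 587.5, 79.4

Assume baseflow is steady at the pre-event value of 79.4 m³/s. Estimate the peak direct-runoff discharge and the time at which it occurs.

Subtracting baseflow gives direct-runoff ordinates: 0.0, 56.3, 174.9, 346.0, 672.3, 1057.6, 733.1, 508.1, 0.0 m³/s.
The maximum is 1057.6 m³/s, occurring at the reading for t = 15 h.

Q_p = 1057.6 m³/s at t = 15 h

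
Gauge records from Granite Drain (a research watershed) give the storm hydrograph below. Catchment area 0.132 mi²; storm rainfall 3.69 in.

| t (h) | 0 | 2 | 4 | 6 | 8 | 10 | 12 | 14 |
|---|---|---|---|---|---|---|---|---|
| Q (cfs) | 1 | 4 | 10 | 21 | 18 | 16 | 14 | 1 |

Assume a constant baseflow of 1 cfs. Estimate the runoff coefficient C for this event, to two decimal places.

ΣQ_DR = 77.00 cfs; V = ΣQ_DR·Δt = 5.544 × 10^5 ft³.
Runoff depth d = V / A = 1.808 in.
C = d / P = 1.808 / 3.69 = 0.49.

C ≈ 0.49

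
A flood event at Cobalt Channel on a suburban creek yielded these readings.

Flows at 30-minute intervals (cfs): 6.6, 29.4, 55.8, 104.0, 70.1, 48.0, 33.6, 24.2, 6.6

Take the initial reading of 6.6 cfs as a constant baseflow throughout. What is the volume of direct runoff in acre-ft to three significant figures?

Direct-runoff ordinates (Q − Q_b): 0.0, 22.8, 49.2, 97.4, 63.5, 41.4, 27.0, 17.6, 0.0 cfs.
ΣQ_DR = 318.9 cfs.
With Δt = 0.5 h = 1800 s, V = ΣQ_DR · Δt = 318.9 × 1800 = 5.74 × 10^5 ft³ = 13.2 acre-ft.

V ≈ 13.2 acre-ft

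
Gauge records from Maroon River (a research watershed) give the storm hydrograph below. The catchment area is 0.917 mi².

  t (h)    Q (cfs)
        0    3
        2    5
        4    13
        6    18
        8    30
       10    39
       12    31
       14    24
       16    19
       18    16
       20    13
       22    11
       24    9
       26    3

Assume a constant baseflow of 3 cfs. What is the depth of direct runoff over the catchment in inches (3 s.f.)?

Direct runoff: 0.0, 2.0, 10.0, 15.0, 27.0, 36.0, 28.0, 21.0, 16.0, 13.0, 10.0, 8.0, 6.0, 0.0 cfs; ΣQ_DR = 192.0 cfs.
V = ΣQ_DR · Δt = 192.0 × 7200 s = 1.382 × 10^6 ft³.
Over A = 0.917 mi², depth = V / A = 0.649 in.

d ≈ 0.649 in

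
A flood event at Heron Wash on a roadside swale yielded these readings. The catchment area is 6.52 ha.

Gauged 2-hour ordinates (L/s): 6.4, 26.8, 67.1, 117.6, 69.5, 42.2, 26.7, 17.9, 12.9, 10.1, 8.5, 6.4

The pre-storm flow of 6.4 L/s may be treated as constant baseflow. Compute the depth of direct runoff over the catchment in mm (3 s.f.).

d ≈ 37.0 mm

Direct runoff: 0.0, 20.4, 60.7, 111.2, 63.1, 35.8, 20.3, 11.5, 6.5, 3.7, 2.1, 0.0 L/s; ΣQ_DR = 335.3 L/s.
V = ΣQ_DR · Δt = 335.3 × 7200 s = 2.414 × 10^6 L.
Over A = 6.52 ha, depth = V / A = 37.0 mm.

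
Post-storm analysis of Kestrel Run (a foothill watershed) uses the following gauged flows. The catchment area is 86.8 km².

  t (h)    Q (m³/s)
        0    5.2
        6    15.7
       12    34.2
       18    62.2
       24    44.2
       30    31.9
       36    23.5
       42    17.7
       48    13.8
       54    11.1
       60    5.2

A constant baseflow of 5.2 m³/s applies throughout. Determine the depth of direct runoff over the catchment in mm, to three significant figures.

Direct runoff: 0.0, 10.5, 29.0, 57.0, 39.0, 26.7, 18.3, 12.5, 8.6, 5.9, 0.0 m³/s; ΣQ_DR = 207.5 m³/s.
V = ΣQ_DR · Δt = 207.5 × 21600 s = 4.482 × 10^6 m³.
Over A = 86.8 km², depth = V / A = 51.6 mm.

d ≈ 51.6 mm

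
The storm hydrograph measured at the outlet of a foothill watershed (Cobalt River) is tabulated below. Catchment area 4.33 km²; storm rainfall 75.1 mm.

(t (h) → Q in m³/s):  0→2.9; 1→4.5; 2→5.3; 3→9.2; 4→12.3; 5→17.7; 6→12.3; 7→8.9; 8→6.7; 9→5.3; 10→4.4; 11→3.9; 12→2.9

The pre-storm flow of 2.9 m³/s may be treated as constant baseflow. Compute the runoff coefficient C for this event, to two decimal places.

ΣQ_DR = 58.60 m³/s; V = ΣQ_DR·Δt = 2.110 × 10^5 m³.
Runoff depth d = V / A = 48.72 mm.
C = d / P = 48.72 / 75.1 = 0.65.

C ≈ 0.65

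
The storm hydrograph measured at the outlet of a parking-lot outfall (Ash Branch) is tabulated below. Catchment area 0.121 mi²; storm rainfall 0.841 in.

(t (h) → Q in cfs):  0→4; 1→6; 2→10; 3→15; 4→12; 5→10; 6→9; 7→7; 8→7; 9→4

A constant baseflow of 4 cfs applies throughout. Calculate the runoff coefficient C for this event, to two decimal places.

C ≈ 0.67

ΣQ_DR = 44.00 cfs; V = ΣQ_DR·Δt = 1.584 × 10^5 ft³.
Runoff depth d = V / A = 0.5635 in.
C = d / P = 0.5635 / 0.841 = 0.67.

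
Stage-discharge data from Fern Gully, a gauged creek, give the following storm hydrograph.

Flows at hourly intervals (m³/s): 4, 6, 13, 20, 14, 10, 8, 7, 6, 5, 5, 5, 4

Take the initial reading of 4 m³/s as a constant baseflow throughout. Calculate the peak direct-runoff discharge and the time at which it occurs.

Q_p = 16.0 m³/s at t = 3 h

Subtracting baseflow gives direct-runoff ordinates: 0.0, 2.0, 9.0, 16.0, 10.0, 6.0, 4.0, 3.0, 2.0, 1.0, 1.0, 1.0, 0.0 m³/s.
The maximum is 16.0 m³/s, occurring at the reading for t = 3 h.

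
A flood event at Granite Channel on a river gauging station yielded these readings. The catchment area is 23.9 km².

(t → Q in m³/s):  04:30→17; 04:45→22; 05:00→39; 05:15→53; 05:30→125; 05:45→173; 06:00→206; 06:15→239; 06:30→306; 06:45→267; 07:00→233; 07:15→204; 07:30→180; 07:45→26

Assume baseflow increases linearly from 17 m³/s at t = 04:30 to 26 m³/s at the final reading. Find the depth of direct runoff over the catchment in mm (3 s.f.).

d ≈ 67.4 mm

Direct runoff: 0.00, 4.31, 20.62, 33.92, 105.23, 152.54, 184.85, 217.15, 283.46, 243.77, 209.08, 179.38, 154.69, 0.00 m³/s; ΣQ_DR = 1789 m³/s.
V = ΣQ_DR · Δt = 1789 × 900 s = 1.610 × 10^6 m³.
Over A = 23.9 km², depth = V / A = 67.4 mm.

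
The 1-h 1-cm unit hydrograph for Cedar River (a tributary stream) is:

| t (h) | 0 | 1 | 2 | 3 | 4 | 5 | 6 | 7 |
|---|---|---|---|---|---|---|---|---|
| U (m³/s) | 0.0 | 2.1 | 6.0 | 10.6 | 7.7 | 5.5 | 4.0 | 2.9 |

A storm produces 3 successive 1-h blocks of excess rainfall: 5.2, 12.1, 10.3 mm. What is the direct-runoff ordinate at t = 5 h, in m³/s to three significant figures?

Q ≈ 23.1 m³/s

By discrete convolution, Q_j = Σ (P_i / 10 mm) · U_{j−i}.
At t = 5 h (j=5): Q = (5.2/10)·5.5 + (12.1/10)·7.7 + (10.3/10)·10.6 = 23.1 m³/s.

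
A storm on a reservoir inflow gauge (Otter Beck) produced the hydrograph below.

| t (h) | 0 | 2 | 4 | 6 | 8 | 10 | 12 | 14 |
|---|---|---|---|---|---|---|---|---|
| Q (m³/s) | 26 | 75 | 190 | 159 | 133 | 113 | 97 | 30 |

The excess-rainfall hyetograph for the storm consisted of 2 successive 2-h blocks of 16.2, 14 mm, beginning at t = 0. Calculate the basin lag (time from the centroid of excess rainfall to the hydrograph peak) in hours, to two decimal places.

Centroid of excess rainfall: t_c = Σ P_i·t̄_i / ΣP_i = 1.9272 h (block centres at 1, 3 h).
Hydrograph peak occurs at t = 4 h, so basin lag t_L = 4 − 1.9272 = 2.07 h.

t_L ≈ 2.07 h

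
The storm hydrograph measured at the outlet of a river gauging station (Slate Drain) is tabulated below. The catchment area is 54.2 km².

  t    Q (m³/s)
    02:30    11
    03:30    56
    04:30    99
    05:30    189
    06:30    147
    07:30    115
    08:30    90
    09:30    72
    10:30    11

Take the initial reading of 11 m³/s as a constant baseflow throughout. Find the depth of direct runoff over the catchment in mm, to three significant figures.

d ≈ 45.9 mm

Direct runoff: 0.0, 45.0, 88.0, 178.0, 136.0, 104.0, 79.0, 61.0, 0.0 m³/s; ΣQ_DR = 691.0 m³/s.
V = ΣQ_DR · Δt = 691.0 × 3600 s = 2.488 × 10^6 m³.
Over A = 54.2 km², depth = V / A = 45.9 mm.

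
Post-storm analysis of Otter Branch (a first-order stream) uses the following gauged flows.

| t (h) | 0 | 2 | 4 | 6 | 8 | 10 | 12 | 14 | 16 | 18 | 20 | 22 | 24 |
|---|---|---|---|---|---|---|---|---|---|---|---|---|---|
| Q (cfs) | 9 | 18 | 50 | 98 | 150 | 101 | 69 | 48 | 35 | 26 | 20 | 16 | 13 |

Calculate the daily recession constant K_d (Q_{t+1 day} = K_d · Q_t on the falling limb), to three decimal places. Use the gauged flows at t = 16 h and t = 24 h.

Between t = 16 h and t = 24 h the flow falls from 35 to 13 cfs over 4×2 h = 8 h.
Per-interval ratio K = (13/35)^(1/4) = 0.7807; K_d = K^(24/2) = 0.051.

K_d ≈ 0.051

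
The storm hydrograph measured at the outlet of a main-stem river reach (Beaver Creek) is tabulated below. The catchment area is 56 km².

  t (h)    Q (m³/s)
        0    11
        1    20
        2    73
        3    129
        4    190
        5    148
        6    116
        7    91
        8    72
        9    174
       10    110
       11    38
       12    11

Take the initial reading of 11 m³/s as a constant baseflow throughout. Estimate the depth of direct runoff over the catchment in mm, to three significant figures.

Direct runoff: 0.0, 9.0, 62.0, 118.0, 179.0, 137.0, 105.0, 80.0, 61.0, 163.0, 99.0, 27.0, 0.0 m³/s; ΣQ_DR = 1040 m³/s.
V = ΣQ_DR · Δt = 1040 × 3600 s = 3.744 × 10^6 m³.
Over A = 56 km², depth = V / A = 66.9 mm.

d ≈ 66.9 mm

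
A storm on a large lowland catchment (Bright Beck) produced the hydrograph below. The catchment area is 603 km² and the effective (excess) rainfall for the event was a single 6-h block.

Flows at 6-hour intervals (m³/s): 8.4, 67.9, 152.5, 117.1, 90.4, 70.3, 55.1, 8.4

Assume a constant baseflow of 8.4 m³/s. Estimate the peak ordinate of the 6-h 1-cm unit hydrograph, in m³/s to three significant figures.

U_p ≈ 80.0 m³/s

Direct runoff: 0.0, 59.5, 144.1, 108.7, 82.0, 61.9, 46.7, 0.0 m³/s; ΣQ_DR = 502.9 m³/s, peak = 144.1 m³/s.
Runoff depth d = ΣQ_DR·Δt / A = 502.9 × 21600 / (603 km²) = 18.01 mm.
The 1-cm UH is the DRH scaled by (10 mm)/d, so U_p = 144.1 × 10/18.01 = 80.0 m³/s.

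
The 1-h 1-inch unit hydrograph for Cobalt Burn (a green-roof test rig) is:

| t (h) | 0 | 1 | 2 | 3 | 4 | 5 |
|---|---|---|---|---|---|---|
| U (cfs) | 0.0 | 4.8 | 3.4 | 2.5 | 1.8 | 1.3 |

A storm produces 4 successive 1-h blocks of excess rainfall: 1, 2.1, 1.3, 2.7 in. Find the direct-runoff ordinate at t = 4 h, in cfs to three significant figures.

Q ≈ 24.4 cfs

By discrete convolution, Q_j = Σ (P_i / 1 in) · U_{j−i}.
At t = 4 h (j=4): Q = (1/1)·1.8 + (2.1/1)·2.5 + (1.3/1)·3.4 + (2.7/1)·4.8 = 24.4 cfs.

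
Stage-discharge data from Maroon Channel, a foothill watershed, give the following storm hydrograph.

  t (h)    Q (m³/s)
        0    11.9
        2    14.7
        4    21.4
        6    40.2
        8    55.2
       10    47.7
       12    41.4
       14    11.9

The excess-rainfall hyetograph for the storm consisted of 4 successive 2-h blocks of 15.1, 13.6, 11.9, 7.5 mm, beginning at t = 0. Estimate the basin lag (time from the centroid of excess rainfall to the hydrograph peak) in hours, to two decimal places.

Centroid of excess rainfall: t_c = Σ P_i·t̄_i / ΣP_i = 3.4906 h (block centres at 1, 3, 5, 7 h).
Hydrograph peak occurs at t = 8 h, so basin lag t_L = 8 − 3.4906 = 4.51 h.

t_L ≈ 4.51 h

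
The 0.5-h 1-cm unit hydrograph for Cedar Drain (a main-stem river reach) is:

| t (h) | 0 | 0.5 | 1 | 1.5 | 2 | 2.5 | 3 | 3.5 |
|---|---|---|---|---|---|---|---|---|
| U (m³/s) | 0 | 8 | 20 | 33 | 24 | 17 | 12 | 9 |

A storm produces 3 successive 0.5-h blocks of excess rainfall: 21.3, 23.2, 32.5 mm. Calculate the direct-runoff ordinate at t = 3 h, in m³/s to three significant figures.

By discrete convolution, Q_j = Σ (P_i / 10 mm) · U_{j−i}.
At t = 3 h (j=6): Q = (21.3/10)·12 + (23.2/10)·17 + (32.5/10)·24 = 143 m³/s.

Q ≈ 143 m³/s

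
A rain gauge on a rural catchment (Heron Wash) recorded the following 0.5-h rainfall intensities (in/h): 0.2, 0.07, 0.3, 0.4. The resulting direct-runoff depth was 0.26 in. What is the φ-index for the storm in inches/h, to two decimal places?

φ ≈ 0.13 in/h

Only the 3 blocks with intensity above φ contribute runoff: 0.2, 0.3, 0.4 in/h.
Σ(I−φ)·Δt = d  ⇒  (0.2+0.3+0.4 − 3φ)·0.5 = 0.26
φ = (0.9000 − 0.26/0.5) / 3 = 0.13 in/h.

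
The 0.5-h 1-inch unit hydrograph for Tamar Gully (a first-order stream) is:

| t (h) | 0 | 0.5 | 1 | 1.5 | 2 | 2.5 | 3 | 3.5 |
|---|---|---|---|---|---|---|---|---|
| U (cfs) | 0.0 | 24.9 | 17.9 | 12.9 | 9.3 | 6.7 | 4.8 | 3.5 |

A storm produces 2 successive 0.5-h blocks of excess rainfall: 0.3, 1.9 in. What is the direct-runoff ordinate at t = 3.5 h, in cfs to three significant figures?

By discrete convolution, Q_j = Σ (P_i / 1 in) · U_{j−i}.
At t = 3.5 h (j=7): Q = (0.3/1)·3.5 + (1.9/1)·4.8 = 10.2 cfs.

Q ≈ 10.2 cfs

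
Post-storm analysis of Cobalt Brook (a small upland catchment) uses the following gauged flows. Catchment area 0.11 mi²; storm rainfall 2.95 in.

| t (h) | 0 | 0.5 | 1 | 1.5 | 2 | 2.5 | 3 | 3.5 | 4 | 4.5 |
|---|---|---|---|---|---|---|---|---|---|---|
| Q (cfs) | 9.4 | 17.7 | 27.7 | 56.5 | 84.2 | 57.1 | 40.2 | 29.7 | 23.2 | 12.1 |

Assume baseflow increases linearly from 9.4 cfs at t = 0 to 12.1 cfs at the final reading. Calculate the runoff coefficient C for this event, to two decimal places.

ΣQ_DR = 250.3 cfs; V = ΣQ_DR·Δt = 4.505 × 10^5 ft³.
Runoff depth d = V / A = 1.763 in.
C = d / P = 1.763 / 2.95 = 0.60.

C ≈ 0.60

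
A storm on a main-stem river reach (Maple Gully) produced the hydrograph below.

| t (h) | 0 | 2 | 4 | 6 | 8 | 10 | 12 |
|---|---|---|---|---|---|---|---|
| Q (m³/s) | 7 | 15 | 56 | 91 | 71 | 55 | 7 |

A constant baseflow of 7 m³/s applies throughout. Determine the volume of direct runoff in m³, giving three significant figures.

Direct-runoff ordinates (Q − Q_b): 0.0, 8.0, 49.0, 84.0, 64.0, 48.0, 0.0 m³/s.
ΣQ_DR = 253.0 m³/s.
With Δt = 2 h = 7200 s, V = ΣQ_DR · Δt = 253.0 × 7200 = 1.82 × 10^6 m³.

V ≈ 1.82 × 10^6 m³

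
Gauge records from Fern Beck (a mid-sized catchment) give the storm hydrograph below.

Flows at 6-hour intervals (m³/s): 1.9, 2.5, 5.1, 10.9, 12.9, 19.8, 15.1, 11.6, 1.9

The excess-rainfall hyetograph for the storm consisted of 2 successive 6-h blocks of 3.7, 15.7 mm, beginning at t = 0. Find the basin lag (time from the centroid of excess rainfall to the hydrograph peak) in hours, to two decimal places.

t_L ≈ 22.14 h

Centroid of excess rainfall: t_c = Σ P_i·t̄_i / ΣP_i = 7.8557 h (block centres at 3, 9 h).
Hydrograph peak occurs at t = 30 h, so basin lag t_L = 30 − 7.8557 = 22.14 h.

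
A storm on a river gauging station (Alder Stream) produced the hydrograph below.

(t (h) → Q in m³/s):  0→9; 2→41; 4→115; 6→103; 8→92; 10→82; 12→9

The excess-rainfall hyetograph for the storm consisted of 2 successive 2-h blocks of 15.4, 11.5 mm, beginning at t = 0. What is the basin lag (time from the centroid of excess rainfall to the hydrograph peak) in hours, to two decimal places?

Centroid of excess rainfall: t_c = Σ P_i·t̄_i / ΣP_i = 1.8550 h (block centres at 1, 3 h).
Hydrograph peak occurs at t = 4 h, so basin lag t_L = 4 − 1.8550 = 2.14 h.

t_L ≈ 2.14 h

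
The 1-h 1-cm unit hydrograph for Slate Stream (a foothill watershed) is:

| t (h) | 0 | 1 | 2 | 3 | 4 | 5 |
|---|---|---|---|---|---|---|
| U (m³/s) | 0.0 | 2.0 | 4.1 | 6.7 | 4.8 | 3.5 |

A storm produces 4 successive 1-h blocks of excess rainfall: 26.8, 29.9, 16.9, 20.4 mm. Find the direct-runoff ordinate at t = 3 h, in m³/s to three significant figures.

By discrete convolution, Q_j = Σ (P_i / 10 mm) · U_{j−i}.
At t = 3 h (j=3): Q = (26.8/10)·6.7 + (29.9/10)·4.1 + (16.9/10)·2.0 + (20.4/10)·0.0 = 33.6 m³/s.

Q ≈ 33.6 m³/s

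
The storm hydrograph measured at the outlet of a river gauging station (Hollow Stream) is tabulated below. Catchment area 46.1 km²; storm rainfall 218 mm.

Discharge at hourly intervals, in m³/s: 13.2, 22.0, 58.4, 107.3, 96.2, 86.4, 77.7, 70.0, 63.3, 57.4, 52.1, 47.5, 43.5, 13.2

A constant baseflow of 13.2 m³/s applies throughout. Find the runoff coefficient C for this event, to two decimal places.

C ≈ 0.22

ΣQ_DR = 623.4 m³/s; V = ΣQ_DR·Δt = 2.244 × 10^6 m³.
Runoff depth d = V / A = 48.68 mm.
C = d / P = 48.68 / 218 = 0.22.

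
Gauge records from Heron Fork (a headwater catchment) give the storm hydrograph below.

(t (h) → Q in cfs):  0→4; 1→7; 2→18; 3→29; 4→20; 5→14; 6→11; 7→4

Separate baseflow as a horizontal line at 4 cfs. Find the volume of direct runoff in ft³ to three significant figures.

Direct-runoff ordinates (Q − Q_b): 0.0, 3.0, 14.0, 25.0, 16.0, 10.0, 7.0, 0.0 cfs.
ΣQ_DR = 75.00 cfs.
With Δt = 1 h = 3600 s, V = ΣQ_DR · Δt = 75.00 × 3600 = 2.70 × 10^5 ft³.

V ≈ 2.70 × 10^5 ft³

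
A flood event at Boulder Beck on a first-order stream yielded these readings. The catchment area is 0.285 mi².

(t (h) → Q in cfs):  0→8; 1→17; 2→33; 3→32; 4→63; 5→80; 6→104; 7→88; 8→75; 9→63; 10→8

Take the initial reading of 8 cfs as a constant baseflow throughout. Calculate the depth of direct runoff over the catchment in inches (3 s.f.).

Direct runoff: 0.0, 9.0, 25.0, 24.0, 55.0, 72.0, 96.0, 80.0, 67.0, 55.0, 0.0 cfs; ΣQ_DR = 483.0 cfs.
V = ΣQ_DR · Δt = 483.0 × 3600 s = 1.739 × 10^6 ft³.
Over A = 0.285 mi², depth = V / A = 2.63 in.

d ≈ 2.63 in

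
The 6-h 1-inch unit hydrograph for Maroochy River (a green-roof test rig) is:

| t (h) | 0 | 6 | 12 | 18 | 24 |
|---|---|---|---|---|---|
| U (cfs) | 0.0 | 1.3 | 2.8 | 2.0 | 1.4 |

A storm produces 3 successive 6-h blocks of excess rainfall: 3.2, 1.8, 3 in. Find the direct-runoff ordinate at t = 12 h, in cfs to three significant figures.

By discrete convolution, Q_j = Σ (P_i / 1 in) · U_{j−i}.
At t = 12 h (j=2): Q = (3.2/1)·2.8 + (1.8/1)·1.3 + (3/1)·0.0 = 11.3 cfs.

Q ≈ 11.3 cfs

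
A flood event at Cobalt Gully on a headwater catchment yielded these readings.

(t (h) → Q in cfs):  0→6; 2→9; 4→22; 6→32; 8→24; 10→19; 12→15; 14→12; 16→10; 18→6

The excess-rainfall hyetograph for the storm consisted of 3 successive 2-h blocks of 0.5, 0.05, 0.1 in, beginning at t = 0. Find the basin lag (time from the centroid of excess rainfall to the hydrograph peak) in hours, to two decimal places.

t_L ≈ 4.23 h

Centroid of excess rainfall: t_c = Σ P_i·t̄_i / ΣP_i = 1.7692 h (block centres at 1, 3, 5 h).
Hydrograph peak occurs at t = 6 h, so basin lag t_L = 6 − 1.7692 = 4.23 h.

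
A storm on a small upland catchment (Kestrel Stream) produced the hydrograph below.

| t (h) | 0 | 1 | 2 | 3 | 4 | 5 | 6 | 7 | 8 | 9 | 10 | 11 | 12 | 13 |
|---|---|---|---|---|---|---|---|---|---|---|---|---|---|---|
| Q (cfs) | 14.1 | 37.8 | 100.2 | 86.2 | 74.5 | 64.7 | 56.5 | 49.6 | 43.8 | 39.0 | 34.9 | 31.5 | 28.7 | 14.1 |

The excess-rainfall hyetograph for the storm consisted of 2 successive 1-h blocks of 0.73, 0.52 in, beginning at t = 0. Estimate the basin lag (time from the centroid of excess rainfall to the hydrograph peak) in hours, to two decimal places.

Centroid of excess rainfall: t_c = Σ P_i·t̄_i / ΣP_i = 0.9160 h (block centres at 0.5, 1.5 h).
Hydrograph peak occurs at t = 2 h, so basin lag t_L = 2 − 0.9160 = 1.08 h.

t_L ≈ 1.08 h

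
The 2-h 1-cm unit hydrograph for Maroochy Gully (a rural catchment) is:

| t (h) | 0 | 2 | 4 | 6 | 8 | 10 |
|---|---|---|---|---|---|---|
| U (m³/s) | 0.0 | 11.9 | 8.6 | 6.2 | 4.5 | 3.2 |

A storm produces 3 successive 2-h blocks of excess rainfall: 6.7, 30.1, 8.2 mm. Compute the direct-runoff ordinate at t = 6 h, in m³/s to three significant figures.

By discrete convolution, Q_j = Σ (P_i / 10 mm) · U_{j−i}.
At t = 6 h (j=3): Q = (6.7/10)·6.2 + (30.1/10)·8.6 + (8.2/10)·11.9 = 39.8 m³/s.

Q ≈ 39.8 m³/s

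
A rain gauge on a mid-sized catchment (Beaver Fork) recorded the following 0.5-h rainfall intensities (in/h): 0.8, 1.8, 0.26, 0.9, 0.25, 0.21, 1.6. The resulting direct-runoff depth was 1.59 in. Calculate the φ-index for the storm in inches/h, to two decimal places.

Only the 4 blocks with intensity above φ contribute runoff: 0.8, 1.8, 0.9, 1.6 in/h.
Σ(I−φ)·Δt = d  ⇒  (0.8+1.8+0.9+1.6 − 4φ)·0.5 = 1.59
φ = (5.100 − 1.59/0.5) / 4 = 0.48 in/h.

φ ≈ 0.48 in/h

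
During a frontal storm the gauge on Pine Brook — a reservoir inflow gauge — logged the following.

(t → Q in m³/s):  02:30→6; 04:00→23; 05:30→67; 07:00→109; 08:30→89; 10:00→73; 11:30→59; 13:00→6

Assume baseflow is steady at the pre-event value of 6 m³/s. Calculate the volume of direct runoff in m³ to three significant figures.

V ≈ 2.07 × 10^6 m³

Direct-runoff ordinates (Q − Q_b): 0.0, 17.0, 61.0, 103.0, 83.0, 67.0, 53.0, 0.0 m³/s.
ΣQ_DR = 384.0 m³/s.
With Δt = 1.5 h = 5400 s, V = ΣQ_DR · Δt = 384.0 × 5400 = 2.07 × 10^6 m³.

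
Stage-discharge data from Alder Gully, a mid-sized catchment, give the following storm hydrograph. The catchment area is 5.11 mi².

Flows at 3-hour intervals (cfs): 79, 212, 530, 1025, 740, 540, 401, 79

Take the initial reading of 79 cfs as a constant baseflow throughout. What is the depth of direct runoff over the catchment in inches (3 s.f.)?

Direct runoff: 0.0, 133.0, 451.0, 946.0, 661.0, 461.0, 322.0, 0.0 cfs; ΣQ_DR = 2974 cfs.
V = ΣQ_DR · Δt = 2974 × 10800 s = 3.212 × 10^7 ft³.
Over A = 5.11 mi², depth = V / A = 2.71 in.

d ≈ 2.71 in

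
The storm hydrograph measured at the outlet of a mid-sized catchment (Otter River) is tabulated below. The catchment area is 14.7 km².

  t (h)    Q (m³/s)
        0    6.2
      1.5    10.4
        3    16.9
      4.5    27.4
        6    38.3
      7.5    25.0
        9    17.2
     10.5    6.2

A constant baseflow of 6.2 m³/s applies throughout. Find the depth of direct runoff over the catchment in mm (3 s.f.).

Direct runoff: 0.0, 4.2, 10.7, 21.2, 32.1, 18.8, 11.0, 0.0 m³/s; ΣQ_DR = 98.00 m³/s.
V = ΣQ_DR · Δt = 98.00 × 5400 s = 5.292 × 10^5 m³.
Over A = 14.7 km², depth = V / A = 36.0 mm.

d ≈ 36.0 mm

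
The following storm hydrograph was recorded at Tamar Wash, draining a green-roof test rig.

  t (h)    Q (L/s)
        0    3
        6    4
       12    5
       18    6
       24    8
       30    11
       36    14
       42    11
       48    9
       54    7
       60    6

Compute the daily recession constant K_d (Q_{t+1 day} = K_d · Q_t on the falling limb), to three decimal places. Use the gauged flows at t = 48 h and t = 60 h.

K_d ≈ 0.444

Between t = 48 h and t = 60 h the flow falls from 9 to 6 L/s over 2×6 h = 12 h.
Per-interval ratio K = (6/9)^(1/2) = 0.8165; K_d = K^(24/6) = 0.444.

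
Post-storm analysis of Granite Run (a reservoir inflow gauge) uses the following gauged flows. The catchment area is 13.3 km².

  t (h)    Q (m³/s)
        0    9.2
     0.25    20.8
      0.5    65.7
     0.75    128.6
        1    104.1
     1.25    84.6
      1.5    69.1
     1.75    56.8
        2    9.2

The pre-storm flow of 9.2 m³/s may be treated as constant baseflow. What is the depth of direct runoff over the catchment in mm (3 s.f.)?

d ≈ 31.5 mm

Direct runoff: 0.0, 11.6, 56.5, 119.4, 94.9, 75.4, 59.9, 47.6, 0.0 m³/s; ΣQ_DR = 465.3 m³/s.
V = ΣQ_DR · Δt = 465.3 × 900 s = 4.188 × 10^5 m³.
Over A = 13.3 km², depth = V / A = 31.5 mm.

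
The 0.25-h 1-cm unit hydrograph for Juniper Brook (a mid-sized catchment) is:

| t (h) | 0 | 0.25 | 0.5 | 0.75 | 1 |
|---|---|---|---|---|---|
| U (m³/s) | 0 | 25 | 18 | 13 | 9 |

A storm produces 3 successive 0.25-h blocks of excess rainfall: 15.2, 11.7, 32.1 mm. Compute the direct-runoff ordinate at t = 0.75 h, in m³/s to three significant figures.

Q ≈ 121 m³/s

By discrete convolution, Q_j = Σ (P_i / 10 mm) · U_{j−i}.
At t = 0.75 h (j=3): Q = (15.2/10)·13 + (11.7/10)·18 + (32.1/10)·25 = 121 m³/s.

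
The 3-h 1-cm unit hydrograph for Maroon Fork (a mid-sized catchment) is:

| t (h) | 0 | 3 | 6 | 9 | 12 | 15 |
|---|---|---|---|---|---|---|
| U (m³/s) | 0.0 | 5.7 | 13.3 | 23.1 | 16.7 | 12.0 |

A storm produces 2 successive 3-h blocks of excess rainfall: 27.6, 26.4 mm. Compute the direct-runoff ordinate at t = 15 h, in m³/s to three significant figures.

Q ≈ 77.2 m³/s

By discrete convolution, Q_j = Σ (P_i / 10 mm) · U_{j−i}.
At t = 15 h (j=5): Q = (27.6/10)·12.0 + (26.4/10)·16.7 = 77.2 m³/s.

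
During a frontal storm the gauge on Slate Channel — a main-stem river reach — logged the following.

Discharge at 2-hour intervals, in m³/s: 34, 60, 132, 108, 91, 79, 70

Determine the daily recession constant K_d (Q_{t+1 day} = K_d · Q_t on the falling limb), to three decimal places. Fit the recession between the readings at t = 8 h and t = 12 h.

Between t = 8 h and t = 12 h the flow falls from 91 to 70 m³/s over 2×2 h = 4 h.
Per-interval ratio K = (70/91)^(1/2) = 0.8771; K_d = K^(24/2) = 0.207.

K_d ≈ 0.207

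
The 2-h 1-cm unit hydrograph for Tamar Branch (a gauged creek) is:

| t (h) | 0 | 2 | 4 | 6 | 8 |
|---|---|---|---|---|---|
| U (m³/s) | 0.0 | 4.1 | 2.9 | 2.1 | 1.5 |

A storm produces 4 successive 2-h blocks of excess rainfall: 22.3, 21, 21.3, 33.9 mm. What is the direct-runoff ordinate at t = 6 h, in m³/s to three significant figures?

By discrete convolution, Q_j = Σ (P_i / 10 mm) · U_{j−i}.
At t = 6 h (j=3): Q = (22.3/10)·2.1 + (21/10)·2.9 + (21.3/10)·4.1 + (33.9/10)·0.0 = 19.5 m³/s.

Q ≈ 19.5 m³/s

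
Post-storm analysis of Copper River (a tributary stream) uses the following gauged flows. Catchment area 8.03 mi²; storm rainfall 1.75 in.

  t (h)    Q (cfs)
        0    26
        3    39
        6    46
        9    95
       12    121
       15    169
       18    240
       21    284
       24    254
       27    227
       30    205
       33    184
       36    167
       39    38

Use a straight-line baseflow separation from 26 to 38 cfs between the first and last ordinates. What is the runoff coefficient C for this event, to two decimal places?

ΣQ_DR = 1647 cfs; V = ΣQ_DR·Δt = 1.779 × 10^7 ft³.
Runoff depth d = V / A = 0.9535 in.
C = d / P = 0.9535 / 1.75 = 0.54.

C ≈ 0.54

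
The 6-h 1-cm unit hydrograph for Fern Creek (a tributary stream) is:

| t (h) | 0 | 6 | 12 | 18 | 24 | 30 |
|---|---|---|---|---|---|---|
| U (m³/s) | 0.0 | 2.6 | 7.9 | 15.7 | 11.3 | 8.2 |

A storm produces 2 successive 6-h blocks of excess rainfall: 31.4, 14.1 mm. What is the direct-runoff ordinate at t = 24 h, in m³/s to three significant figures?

By discrete convolution, Q_j = Σ (P_i / 10 mm) · U_{j−i}.
At t = 24 h (j=4): Q = (31.4/10)·11.3 + (14.1/10)·15.7 = 57.6 m³/s.

Q ≈ 57.6 m³/s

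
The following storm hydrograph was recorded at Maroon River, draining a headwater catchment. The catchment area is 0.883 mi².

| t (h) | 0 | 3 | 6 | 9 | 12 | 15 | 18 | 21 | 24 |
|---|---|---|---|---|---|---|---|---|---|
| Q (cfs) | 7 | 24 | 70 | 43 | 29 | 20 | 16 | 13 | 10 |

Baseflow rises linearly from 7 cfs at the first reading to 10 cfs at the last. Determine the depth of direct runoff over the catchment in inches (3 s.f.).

d ≈ 0.819 in

Direct runoff: 0.00, 16.62, 62.25, 34.88, 20.50, 11.12, 6.75, 3.38, 0.00 cfs; ΣQ_DR = 155.5 cfs.
V = ΣQ_DR · Δt = 155.5 × 10800 s = 1.679 × 10^6 ft³.
Over A = 0.883 mi², depth = V / A = 0.819 in.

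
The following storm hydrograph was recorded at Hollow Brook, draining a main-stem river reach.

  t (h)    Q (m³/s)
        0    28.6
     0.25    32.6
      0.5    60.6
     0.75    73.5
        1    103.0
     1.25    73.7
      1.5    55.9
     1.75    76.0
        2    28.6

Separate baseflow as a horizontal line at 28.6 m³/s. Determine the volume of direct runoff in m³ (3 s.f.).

V ≈ 2.48 × 10^5 m³

Direct-runoff ordinates (Q − Q_b): 0.0, 4.0, 32.0, 44.9, 74.4, 45.1, 27.3, 47.4, 0.0 m³/s.
ΣQ_DR = 275.1 m³/s.
With Δt = 0.25 h = 900 s, V = ΣQ_DR · Δt = 275.1 × 900 = 2.48 × 10^5 m³.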